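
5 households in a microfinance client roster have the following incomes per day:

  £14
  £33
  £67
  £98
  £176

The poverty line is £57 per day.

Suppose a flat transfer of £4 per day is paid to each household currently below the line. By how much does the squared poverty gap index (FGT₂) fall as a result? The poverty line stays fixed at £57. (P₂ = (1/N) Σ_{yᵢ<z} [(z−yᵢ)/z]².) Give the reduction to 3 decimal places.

Before: below the line — £14, £33; squared poverty gap index (FGT₂) = 0.14928.
After the £4 transfer: below the line — £18, £37; squared poverty gap index (FGT₂) = 0.11825.
Reduction = 0.14928 − 0.11825 = 0.031.

0.031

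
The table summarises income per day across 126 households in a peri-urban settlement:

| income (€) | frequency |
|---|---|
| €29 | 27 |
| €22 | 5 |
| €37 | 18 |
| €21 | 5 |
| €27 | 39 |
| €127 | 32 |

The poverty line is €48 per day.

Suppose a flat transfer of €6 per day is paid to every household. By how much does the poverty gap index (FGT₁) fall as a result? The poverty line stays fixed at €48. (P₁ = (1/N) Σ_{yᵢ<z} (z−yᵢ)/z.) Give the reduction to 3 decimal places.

Before: below the line — 5×€21, 5×€22, 39×€27, 27×€29, 18×€37; poverty gap index (FGT₁) = 0.29679.
After the €6 transfer: below the line — 5×€27, 5×€28, 39×€33, 27×€35, 18×€43; poverty gap index (FGT₁) = 0.20354.
Reduction = 0.29679 − 0.20354 = 0.093.

0.093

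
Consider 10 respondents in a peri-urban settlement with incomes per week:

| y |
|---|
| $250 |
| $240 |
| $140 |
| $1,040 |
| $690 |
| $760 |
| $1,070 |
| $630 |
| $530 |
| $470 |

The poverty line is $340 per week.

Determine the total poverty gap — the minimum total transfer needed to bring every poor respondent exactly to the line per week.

$390

Poor units: $140, $240, $250 (q = 3 of N = 10).
Individual gaps: 340−140 = 200; 340−240 = 100; 340−250 = 90.
Aggregate gap = $390.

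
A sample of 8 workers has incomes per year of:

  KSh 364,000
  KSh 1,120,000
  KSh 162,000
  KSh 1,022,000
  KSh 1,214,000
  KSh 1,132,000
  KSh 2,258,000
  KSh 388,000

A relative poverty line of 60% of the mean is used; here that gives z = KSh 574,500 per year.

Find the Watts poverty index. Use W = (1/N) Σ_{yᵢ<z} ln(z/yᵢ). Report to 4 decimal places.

Incomes under z: KSh 162,000, KSh 364,000, KSh 388,000 (q = 3 of N = 8).
ln(z/y) terms: ln(574500/162000) = 1.2659; ln(574500/364000) = 0.4563; ln(574500/388000) = 0.3925.
W = 2.114745 / 8 = 0.2643.

0.2643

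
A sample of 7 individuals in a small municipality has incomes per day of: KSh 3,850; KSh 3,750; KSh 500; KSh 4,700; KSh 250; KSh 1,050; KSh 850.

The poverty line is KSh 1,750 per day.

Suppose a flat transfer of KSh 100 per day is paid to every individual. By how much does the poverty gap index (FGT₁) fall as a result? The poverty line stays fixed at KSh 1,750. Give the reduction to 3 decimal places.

Before: below the line — KSh 250, KSh 500, KSh 850, KSh 1,050; poverty gap index (FGT₁) = 0.35510.
After the KSh 100 transfer: below the line — KSh 350, KSh 600, KSh 950, KSh 1,150; poverty gap index (FGT₁) = 0.32245.
Reduction = 0.35510 − 0.32245 = 0.033.

0.033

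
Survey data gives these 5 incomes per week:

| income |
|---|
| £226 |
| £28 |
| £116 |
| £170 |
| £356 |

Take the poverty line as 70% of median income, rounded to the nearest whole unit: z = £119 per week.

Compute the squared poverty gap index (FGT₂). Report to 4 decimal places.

Below the line: £28, £116 (q = 2 of N = 5).
Normalized shortfalls: (119−28)/119 = 0.7647; (119−116)/119 = 0.0252.
Squared: 0.5848; 0.0006.
Sum = 0.585411; P₂ = 0.585411 / 5 = 0.1171.

0.1171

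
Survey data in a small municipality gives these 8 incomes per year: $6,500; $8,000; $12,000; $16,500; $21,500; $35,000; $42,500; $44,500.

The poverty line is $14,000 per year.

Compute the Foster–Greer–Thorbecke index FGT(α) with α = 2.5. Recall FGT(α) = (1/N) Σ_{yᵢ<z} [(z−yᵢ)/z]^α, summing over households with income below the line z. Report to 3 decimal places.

0.042

Below z: $6,500, $8,000, $12,000 (q = 3 of N = 8).
Relative gaps: (14000−6500)/14000 = 0.5357; (14000−8000)/14000 = 0.4286; (14000−12000)/14000 = 0.1429.
Raised to α = 2.5: 0.21006; 0.12024; 0.00771.
Sum = 0.338011; FGT(2.5) = 0.338011 / 8 = 0.042.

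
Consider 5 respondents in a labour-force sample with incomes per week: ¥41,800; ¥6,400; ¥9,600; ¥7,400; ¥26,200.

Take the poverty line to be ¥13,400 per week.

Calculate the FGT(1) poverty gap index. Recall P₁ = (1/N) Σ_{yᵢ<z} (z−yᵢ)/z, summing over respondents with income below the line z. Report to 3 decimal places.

Below z: ¥6,400, ¥7,400, ¥9,600 (q = 3 of N = 5).
Relative gaps: (13400−6400)/13400 = 0.5224; (13400−7400)/13400 = 0.4478; (13400−9600)/13400 = 0.2836.
Σ = 1.253731. Dividing by the full population N = 5 gives P₁ = 0.251.

0.251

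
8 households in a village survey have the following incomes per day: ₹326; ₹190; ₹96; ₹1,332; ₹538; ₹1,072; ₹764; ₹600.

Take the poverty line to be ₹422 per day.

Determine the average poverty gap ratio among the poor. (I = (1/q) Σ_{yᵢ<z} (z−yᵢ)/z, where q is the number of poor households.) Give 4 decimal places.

0.5166

Below the line: ₹96, ₹190, ₹326 (q = 3 of N = 8).
Relative gaps: 0.7725, 0.5498, 0.2275; sum = 1.549763.
The income-gap ratio divides by q (the poor only): 1.549763 / 3 = 0.5166.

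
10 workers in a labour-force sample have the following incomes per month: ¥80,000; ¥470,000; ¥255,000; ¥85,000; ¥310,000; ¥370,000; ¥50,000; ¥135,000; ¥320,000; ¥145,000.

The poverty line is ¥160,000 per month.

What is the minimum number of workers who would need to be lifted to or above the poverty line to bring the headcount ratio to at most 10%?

4

Currently q = 5 of N = 10 are below the line (H = 0.500).
A headcount ratio of at most 10% allows at most ⌊0.10 × 10⌋ = 1 poor workers.
So at least 5 − 1 = 4 must be lifted.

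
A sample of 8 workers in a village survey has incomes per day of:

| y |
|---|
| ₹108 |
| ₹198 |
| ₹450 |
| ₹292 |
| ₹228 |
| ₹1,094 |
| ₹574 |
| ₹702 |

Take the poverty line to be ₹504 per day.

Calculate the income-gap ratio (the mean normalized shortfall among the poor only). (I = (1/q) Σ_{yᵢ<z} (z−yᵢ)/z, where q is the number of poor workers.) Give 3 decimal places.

Incomes under z: ₹108, ₹198, ₹228, ₹292, ₹450 (q = 5 of N = 8).
Shortfall ratios (z−y)/z: 0.7857, 0.6071, 0.5476, 0.4206, 0.1071; sum = 2.468254.
The income-gap ratio divides by q (the poor only): 2.468254 / 5 = 0.494.

0.494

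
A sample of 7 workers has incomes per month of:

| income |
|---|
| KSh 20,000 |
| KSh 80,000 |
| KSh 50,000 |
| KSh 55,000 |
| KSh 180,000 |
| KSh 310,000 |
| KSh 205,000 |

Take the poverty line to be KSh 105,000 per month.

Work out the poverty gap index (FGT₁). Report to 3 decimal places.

Below z: KSh 20,000, KSh 50,000, KSh 55,000, KSh 80,000 (q = 4 of N = 7).
Gap ratios (z−y)/z: (105000−20000)/105000 = 0.8095; (105000−50000)/105000 = 0.5238; (105000−55000)/105000 = 0.4762; (105000−80000)/105000 = 0.2381.
Sum of shortfalls = 2.047619; P₁ averages over all N: 2.047619 / 7 = 0.293.

0.293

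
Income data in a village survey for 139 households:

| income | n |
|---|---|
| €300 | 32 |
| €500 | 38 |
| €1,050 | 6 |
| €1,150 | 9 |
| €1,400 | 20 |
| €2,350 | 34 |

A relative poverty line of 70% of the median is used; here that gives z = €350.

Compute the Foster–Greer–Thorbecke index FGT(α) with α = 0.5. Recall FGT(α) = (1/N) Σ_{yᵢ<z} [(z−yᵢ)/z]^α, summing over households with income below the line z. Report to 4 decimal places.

Incomes under z: 32×€300 (q = 32 of N = 139).
Gap ratios (z−y)/z: (350−300)/350 = 0.1429 (×32).
Raised to α = 0.5: 0.37796 (×32).
Sum = 12.094863; FGT(0.5) = 12.094863 / 139 = 0.0870.

0.0870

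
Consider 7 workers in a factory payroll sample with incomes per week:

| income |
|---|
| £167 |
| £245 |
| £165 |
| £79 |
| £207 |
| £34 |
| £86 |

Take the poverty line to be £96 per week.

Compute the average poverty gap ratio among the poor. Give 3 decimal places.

0.309

Below the line: £34, £79, £86 (q = 3 of N = 7).
Shortfall ratios (z−y)/z: 0.6458, 0.1771, 0.1042; sum = 0.927083.
I averages over the q = 3 poor units only: 0.927083 / 3 = 0.309.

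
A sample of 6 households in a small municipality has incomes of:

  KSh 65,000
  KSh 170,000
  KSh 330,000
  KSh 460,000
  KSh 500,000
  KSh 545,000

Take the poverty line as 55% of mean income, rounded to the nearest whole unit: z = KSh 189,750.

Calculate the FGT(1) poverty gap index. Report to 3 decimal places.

0.127

Below z: KSh 65,000, KSh 170,000 (q = 2 of N = 6).
Relative gaps: (189750−65000)/189750 = 0.6574; (189750−170000)/189750 = 0.1041.
Σ = 0.761528. Dividing by the full population N = 6 gives P₁ = 0.127.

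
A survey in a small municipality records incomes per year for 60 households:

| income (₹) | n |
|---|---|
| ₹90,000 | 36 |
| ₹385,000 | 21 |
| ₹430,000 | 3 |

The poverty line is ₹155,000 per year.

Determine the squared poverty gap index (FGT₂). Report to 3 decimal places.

0.106

Incomes under z: 36×₹90,000 (q = 36 of N = 60).
Gap ratios (z−y)/z: (155000−90000)/155000 = 0.4194 (×36).
Squared: 0.1759 (×36).
Sum = 6.330905; P₂ = 6.330905 / 60 = 0.106.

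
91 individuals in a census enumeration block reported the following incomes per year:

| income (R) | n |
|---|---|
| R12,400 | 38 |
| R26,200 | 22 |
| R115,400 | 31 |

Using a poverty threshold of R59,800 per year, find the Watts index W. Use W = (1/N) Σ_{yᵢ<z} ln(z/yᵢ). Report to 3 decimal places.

Below z: 38×R12,400, 22×R26,200 (q = 60 of N = 91).
ln(z/y) terms: ln(59800/12400) = 1.5733 (×38); ln(59800/26200) = 0.8252 (×22).
W = 77.941167 / 91 = 0.856.

0.856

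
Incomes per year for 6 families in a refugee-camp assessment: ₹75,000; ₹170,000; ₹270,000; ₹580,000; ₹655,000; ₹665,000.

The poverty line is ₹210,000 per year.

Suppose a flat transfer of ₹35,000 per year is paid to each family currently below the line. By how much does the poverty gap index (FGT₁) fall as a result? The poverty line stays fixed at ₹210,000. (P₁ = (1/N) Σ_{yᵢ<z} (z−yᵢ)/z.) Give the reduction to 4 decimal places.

0.0556

Before: below the line — ₹75,000, ₹170,000; poverty gap index (FGT₁) = 0.138889.
After the ₹35,000 transfer: below the line — ₹110,000, ₹205,000; poverty gap index (FGT₁) = 0.083333.
Reduction = 0.138889 − 0.083333 = 0.0556.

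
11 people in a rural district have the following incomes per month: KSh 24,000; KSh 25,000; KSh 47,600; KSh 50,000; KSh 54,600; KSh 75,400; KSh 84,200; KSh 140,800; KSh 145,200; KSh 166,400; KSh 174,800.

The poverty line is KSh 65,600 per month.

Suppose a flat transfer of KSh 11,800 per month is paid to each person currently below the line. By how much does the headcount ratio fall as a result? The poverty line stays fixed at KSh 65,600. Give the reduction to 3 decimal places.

Before: below the line — KSh 24,000, KSh 25,000, KSh 47,600, KSh 50,000, KSh 54,600; headcount ratio = 0.45455.
After the KSh 11,800 transfer: below the line — KSh 35,800, KSh 36,800, KSh 59,400, KSh 61,800; headcount ratio = 0.36364.
Reduction = 0.45455 − 0.36364 = 0.091.

0.091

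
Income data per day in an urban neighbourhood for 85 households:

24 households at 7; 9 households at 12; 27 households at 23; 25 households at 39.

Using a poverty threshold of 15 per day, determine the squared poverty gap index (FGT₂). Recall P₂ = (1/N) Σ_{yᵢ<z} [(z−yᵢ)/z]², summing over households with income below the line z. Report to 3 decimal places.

0.085

Poor units: 24×7, 9×12 (q = 33 of N = 85).
Normalized shortfalls: (15−7)/15 = 0.5333 (×24); (15−12)/15 = 0.2000 (×9).
Squared: 0.2844 (×24); 0.0400 (×9).
Sum = 7.186667; P₂ = 7.186667 / 85 = 0.085.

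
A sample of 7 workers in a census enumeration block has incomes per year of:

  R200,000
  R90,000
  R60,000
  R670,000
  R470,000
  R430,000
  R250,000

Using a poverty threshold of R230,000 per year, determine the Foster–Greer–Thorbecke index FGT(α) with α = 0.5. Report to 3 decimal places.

Below z: R60,000, R90,000, R200,000 (q = 3 of N = 7).
Relative gaps: (230000−60000)/230000 = 0.7391; (230000−90000)/230000 = 0.6087; (230000−200000)/230000 = 0.1304.
Raised to α = 0.5: 0.85973; 0.78019; 0.36116.
Sum = 2.001074; FGT(0.5) = 2.001074 / 7 = 0.286.

0.286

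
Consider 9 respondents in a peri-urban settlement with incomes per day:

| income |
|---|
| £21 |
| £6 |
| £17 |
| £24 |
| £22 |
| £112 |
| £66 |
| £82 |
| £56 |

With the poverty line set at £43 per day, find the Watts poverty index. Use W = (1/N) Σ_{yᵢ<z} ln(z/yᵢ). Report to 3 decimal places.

0.541

Incomes under z: £6, £17, £21, £22, £24 (q = 5 of N = 9).
ln(z/y) terms: ln(43/6) = 1.9694; ln(43/17) = 0.9280; ln(43/21) = 0.7167; ln(43/22) = 0.6702; ln(43/24) = 0.5831.
W = 4.867409 / 9 = 0.541.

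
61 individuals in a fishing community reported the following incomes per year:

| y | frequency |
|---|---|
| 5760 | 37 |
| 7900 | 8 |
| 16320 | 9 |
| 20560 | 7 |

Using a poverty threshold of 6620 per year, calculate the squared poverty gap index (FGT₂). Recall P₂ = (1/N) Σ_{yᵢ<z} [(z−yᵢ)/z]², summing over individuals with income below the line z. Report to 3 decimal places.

0.010

Incomes under z: 37×5760 (q = 37 of N = 61).
Relative gaps: (6620−5760)/6620 = 0.1299 (×37).
Squared: 0.0169 (×37).
Sum = 0.624428; P₂ = 0.624428 / 61 = 0.010.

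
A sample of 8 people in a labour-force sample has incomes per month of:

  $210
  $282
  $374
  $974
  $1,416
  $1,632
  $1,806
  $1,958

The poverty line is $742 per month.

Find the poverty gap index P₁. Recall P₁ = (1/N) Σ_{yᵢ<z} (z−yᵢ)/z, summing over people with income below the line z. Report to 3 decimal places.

Below z: $210, $282, $374 (q = 3 of N = 8).
Gap ratios (z−y)/z: (742−210)/742 = 0.7170; (742−282)/742 = 0.6199; (742−374)/742 = 0.4960.
Σ = 1.832884. Dividing by the full population N = 8 gives P₁ = 0.229.

0.229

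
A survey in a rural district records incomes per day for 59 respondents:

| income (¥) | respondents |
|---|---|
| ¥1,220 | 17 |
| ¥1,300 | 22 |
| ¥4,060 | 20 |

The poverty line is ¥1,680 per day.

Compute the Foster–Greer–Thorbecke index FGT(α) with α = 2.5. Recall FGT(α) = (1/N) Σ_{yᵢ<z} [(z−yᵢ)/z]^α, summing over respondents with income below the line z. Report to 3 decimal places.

Poor units: 17×¥1,220, 22×¥1,300 (q = 39 of N = 59).
Shortfall ratios: (1680−1220)/1680 = 0.2738 (×17); (1680−1300)/1680 = 0.2262 (×22).
Raised to α = 2.5: 0.03923 (×17); 0.02433 (×22).
Sum = 1.202229; FGT(2.5) = 1.202229 / 59 = 0.020.

0.020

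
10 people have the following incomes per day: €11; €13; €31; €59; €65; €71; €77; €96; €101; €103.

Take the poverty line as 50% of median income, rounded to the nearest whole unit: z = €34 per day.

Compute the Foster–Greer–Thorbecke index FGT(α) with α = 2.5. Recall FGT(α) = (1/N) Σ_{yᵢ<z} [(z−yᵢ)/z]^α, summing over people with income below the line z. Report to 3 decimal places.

0.068

Below the line: €11, €13, €31 (q = 3 of N = 10).
Gap ratios (z−y)/z: (34−11)/34 = 0.6765; (34−13)/34 = 0.6176; (34−31)/34 = 0.0882.
Raised to α = 2.5: 0.37638; 0.29981; 0.00231.
Sum = 0.678502; FGT(2.5) = 0.678502 / 10 = 0.068.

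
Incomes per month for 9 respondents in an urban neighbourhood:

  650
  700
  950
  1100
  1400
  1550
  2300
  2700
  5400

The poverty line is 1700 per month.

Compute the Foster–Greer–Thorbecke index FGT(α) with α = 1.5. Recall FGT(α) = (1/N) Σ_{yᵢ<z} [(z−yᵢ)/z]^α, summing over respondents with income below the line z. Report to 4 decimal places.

Below z: 650, 700, 950, 1100, 1400, 1550 (q = 6 of N = 9).
Relative gaps: (1700−650)/1700 = 0.6176; (1700−700)/1700 = 0.5882; (1700−950)/1700 = 0.4412; (1700−1100)/1700 = 0.3529; (1700−1400)/1700 = 0.1765; (1700−1550)/1700 = 0.0882.
Raised to α = 1.5: 0.48541; 0.45116; 0.29303; 0.20968; 0.07413; 0.02621.
Sum = 1.539623; FGT(1.5) = 1.539623 / 9 = 0.1711.

0.1711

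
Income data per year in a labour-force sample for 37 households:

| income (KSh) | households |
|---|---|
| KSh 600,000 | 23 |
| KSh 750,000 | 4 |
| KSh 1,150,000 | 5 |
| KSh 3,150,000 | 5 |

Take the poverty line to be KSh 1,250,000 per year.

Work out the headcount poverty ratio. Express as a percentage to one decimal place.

32 of the 37 households have income below KSh 1,250,000.
H = 32/37 = 86.5%.

86.5%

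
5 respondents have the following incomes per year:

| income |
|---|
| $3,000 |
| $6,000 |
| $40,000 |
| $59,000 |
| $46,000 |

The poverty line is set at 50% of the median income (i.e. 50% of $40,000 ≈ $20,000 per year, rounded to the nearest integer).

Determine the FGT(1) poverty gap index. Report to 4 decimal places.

0.3100

Incomes under z: $3,000, $6,000 (q = 2 of N = 5).
Normalized shortfalls: (20000−3000)/20000 = 0.8500; (20000−6000)/20000 = 0.7000.
Σ = 1.550000. Dividing by the full population N = 5 gives P₁ = 0.3100.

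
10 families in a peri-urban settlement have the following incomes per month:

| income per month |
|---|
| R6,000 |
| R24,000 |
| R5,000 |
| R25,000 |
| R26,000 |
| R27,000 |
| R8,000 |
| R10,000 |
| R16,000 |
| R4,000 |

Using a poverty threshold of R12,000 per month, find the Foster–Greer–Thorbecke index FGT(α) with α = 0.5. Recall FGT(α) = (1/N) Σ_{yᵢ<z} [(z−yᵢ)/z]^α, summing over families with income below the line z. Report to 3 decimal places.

Below the line: R4,000, R5,000, R6,000, R8,000, R10,000 (q = 5 of N = 10).
Normalized shortfalls: (12000−4000)/12000 = 0.6667; (12000−5000)/12000 = 0.5833; (12000−6000)/12000 = 0.5000; (12000−8000)/12000 = 0.3333; (12000−10000)/12000 = 0.1667.
Raised to α = 0.5: 0.81650; 0.76376; 0.70711; 0.57735; 0.40825.
Sum = 3.272965; FGT(0.5) = 3.272965 / 10 = 0.327.

0.327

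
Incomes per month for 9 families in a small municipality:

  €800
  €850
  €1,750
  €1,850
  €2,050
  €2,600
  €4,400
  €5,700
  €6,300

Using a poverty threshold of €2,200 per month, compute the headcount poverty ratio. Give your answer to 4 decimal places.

5 of the 9 families have income below €2,200.
H = 5/9 = 0.5556.

0.5556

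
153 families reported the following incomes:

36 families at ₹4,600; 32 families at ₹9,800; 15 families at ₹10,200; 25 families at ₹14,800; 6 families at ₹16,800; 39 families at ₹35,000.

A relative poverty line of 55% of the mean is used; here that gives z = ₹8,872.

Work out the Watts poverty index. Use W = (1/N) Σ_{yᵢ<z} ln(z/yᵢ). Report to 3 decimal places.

0.155

Incomes under z: 36×₹4,600 (q = 36 of N = 153).
Log gaps: ln(8872/4600) = 0.6568 (×36).
W = 23.646382 / 153 = 0.155.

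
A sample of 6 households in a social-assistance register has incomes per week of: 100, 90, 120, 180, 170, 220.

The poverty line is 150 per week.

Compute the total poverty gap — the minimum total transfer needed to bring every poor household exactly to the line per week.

140

Incomes under z: 90, 100, 120 (q = 3 of N = 6).
Individual gaps: 150−90 = 60; 150−100 = 50; 150−120 = 30.
Aggregate gap = 140.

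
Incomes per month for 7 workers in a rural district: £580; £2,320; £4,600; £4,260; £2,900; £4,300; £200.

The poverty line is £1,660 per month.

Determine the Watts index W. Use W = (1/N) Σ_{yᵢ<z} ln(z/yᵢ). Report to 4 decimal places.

0.4525

Poor units: £200, £580 (q = 2 of N = 7).
Log shortfalls: ln(1660/200) = 2.1163; ln(1660/580) = 1.0515.
W = 3.167800 / 7 = 0.4525.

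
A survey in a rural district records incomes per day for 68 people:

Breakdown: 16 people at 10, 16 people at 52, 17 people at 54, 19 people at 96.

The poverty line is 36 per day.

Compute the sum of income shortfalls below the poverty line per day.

Below the line: 16×10 (q = 16 of N = 68).
Individual gaps: 16×(36−10) = 416.
Aggregate gap = 416.

416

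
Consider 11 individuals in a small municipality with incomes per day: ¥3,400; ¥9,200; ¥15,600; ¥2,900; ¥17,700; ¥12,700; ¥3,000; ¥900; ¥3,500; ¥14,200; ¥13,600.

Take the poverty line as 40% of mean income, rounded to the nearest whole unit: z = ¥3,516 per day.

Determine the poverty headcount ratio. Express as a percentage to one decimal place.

45.5%

5 of the 11 individuals have income below ¥3,516.
H = 5/11 = 45.5%.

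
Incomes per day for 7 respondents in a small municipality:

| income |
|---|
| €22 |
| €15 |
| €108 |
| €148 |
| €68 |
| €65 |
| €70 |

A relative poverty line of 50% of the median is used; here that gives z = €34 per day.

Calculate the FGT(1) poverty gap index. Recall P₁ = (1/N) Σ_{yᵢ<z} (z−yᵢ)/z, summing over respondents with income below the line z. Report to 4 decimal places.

0.1303

Incomes under z: €15, €22 (q = 2 of N = 7).
Normalized shortfalls: (34−15)/34 = 0.5588; (34−22)/34 = 0.3529.
Sum of shortfalls = 0.911765; P₁ averages over all N: 0.911765 / 7 = 0.1303.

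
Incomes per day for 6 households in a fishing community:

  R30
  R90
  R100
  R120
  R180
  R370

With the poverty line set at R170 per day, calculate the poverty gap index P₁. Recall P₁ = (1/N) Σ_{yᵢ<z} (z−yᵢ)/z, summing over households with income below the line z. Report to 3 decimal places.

Incomes under z: R30, R90, R100, R120 (q = 4 of N = 6).
Gap ratios (z−y)/z: (170−30)/170 = 0.8235; (170−90)/170 = 0.4706; (170−100)/170 = 0.4118; (170−120)/170 = 0.2941.
Sum of shortfalls = 2.000000; P₁ averages over all N: 2.000000 / 6 = 0.333.

0.333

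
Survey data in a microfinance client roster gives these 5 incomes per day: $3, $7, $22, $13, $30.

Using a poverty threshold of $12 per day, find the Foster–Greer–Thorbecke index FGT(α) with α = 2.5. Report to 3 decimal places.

0.120

Incomes under z: $3, $7 (q = 2 of N = 5).
Shortfall ratios: (12−3)/12 = 0.7500; (12−7)/12 = 0.4167.
Raised to α = 2.5: 0.48714; 0.11207.
Sum = 0.599205; FGT(2.5) = 0.599205 / 5 = 0.120.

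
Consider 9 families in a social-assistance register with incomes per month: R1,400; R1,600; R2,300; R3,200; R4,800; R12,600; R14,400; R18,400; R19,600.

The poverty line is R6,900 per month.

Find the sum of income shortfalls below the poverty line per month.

R21,200

Below z: R1,400, R1,600, R2,300, R3,200, R4,800 (q = 5 of N = 9).
Individual gaps: 6900−1400 = 5500; 6900−1600 = 5300; 6900−2300 = 4600; 6900−3200 = 3700; 6900−4800 = 2100.
Aggregate gap = R21,200.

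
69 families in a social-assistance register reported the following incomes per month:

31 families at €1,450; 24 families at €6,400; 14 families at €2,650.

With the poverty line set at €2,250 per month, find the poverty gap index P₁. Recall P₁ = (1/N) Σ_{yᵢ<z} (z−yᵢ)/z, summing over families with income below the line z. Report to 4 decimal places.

Below the line: 31×€1,450 (q = 31 of N = 69).
Shortfall ratios: (2250−1450)/2250 = 0.3556 (×31).
Sum of shortfalls = 11.022222; P₁ averages over all N: 11.022222 / 69 = 0.1597.

0.1597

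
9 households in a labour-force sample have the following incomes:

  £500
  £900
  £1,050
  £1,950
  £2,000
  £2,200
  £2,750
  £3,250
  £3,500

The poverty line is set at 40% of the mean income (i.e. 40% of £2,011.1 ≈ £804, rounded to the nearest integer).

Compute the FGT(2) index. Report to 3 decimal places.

Incomes under z: £500 (q = 1 of N = 9).
Gap ratios (z−y)/z: (804−500)/804 = 0.3781.
Squared: 0.1430.
Sum = 0.142967; P₂ = 0.142967 / 9 = 0.016.

0.016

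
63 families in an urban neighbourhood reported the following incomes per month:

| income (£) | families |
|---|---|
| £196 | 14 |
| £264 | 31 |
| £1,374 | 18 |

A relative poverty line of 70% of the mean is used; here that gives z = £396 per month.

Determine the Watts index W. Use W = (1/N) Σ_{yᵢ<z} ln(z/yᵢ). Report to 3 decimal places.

0.356

Incomes under z: 14×£196, 31×£264 (q = 45 of N = 63).
Log gaps: ln(396/196) = 0.7033 (×14); ln(396/264) = 0.4055 (×31).
W = 22.415612 / 63 = 0.356.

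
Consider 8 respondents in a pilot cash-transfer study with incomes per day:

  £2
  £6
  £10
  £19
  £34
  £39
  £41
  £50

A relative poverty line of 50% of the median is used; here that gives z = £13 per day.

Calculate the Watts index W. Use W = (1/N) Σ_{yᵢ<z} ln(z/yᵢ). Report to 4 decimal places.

0.3634

Poor units: £2, £6, £10 (q = 3 of N = 8).
Log gaps: ln(13/2) = 1.8718; ln(13/6) = 0.7732; ln(13/10) = 0.2624.
W = 2.907356 / 8 = 0.3634.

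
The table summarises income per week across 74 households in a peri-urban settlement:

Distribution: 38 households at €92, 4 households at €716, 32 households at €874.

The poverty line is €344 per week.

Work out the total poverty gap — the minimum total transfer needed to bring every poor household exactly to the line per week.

€9,576

Below the line: 38×€92 (q = 38 of N = 74).
Individual gaps: 38×(344−92) = 9576.
Aggregate gap = €9,576.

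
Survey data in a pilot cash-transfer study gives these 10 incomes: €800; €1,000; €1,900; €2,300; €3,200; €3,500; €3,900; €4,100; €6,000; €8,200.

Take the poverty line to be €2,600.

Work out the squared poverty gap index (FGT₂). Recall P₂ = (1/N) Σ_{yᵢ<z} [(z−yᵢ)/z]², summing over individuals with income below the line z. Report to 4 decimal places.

0.0944

Poor units: €800, €1,000, €1,900, €2,300 (q = 4 of N = 10).
Relative gaps: (2600−800)/2600 = 0.6923; (2600−1000)/2600 = 0.6154; (2600−1900)/2600 = 0.2692; (2600−2300)/2600 = 0.1154.
Squared: 0.4793; 0.3787; 0.0725; 0.0133.
Sum = 0.943787; P₂ = 0.943787 / 10 = 0.0944.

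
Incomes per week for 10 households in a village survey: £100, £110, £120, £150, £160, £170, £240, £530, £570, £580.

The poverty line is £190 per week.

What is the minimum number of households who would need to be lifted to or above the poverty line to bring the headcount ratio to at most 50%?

1

6 of the 10 households are poor, so H = 6/10 = 0.600.
A headcount ratio of at most 50% allows at most ⌊0.50 × 10⌋ = 5 poor households.
So at least 6 − 5 = 1 must be lifted.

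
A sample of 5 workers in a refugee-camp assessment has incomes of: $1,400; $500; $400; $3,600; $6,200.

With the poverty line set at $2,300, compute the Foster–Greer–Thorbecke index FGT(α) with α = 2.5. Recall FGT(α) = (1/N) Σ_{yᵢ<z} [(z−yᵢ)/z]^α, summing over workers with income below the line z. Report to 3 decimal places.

Incomes under z: $400, $500, $1,400 (q = 3 of N = 5).
Relative gaps: (2300−400)/2300 = 0.8261; (2300−500)/2300 = 0.7826; (2300−1400)/2300 = 0.3913.
Raised to α = 2.5: 0.62025; 0.54183; 0.09578.
Sum = 1.257858; FGT(2.5) = 1.257858 / 5 = 0.252.

0.252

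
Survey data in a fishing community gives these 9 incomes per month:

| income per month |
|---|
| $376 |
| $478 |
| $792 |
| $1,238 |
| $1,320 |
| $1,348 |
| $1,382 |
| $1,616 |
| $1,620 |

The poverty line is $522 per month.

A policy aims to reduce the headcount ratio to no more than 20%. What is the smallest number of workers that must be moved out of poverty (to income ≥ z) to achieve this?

1

Currently q = 2 of N = 9 are below the line (H = 0.222).
A headcount ratio of at most 20% allows at most ⌊0.20 × 9⌋ = 1 poor workers.
So at least 2 − 1 = 1 must be lifted.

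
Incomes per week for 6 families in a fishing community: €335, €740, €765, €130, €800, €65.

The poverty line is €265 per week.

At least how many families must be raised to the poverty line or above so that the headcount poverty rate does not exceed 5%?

2

2 of the 6 families are poor, so H = 2/6 = 0.333.
A headcount ratio of at most 5% allows at most ⌊0.05 × 6⌋ = 0 poor families.
So at least 2 − 0 = 2 must be lifted.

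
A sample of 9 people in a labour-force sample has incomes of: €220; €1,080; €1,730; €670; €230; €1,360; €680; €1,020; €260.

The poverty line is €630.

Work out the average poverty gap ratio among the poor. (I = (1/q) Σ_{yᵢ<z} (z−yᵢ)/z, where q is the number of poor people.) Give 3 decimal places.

Poor units: €220, €230, €260 (q = 3 of N = 9).
Relative gaps: 0.6508, 0.6349, 0.5873; sum = 1.873016.
The income-gap ratio divides by q (the poor only): 1.873016 / 3 = 0.624.

0.624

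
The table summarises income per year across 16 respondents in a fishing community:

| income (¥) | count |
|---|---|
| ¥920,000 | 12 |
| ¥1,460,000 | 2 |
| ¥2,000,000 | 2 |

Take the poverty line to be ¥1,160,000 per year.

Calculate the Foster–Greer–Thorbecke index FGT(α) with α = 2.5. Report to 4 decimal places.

Below the line: 12×¥920,000 (q = 12 of N = 16).
Gap ratios (z−y)/z: (1160000−920000)/1160000 = 0.2069 (×12).
Raised to α = 2.5: 0.01947 (×12).
Sum = 0.233649; FGT(2.5) = 0.233649 / 16 = 0.0146.

0.0146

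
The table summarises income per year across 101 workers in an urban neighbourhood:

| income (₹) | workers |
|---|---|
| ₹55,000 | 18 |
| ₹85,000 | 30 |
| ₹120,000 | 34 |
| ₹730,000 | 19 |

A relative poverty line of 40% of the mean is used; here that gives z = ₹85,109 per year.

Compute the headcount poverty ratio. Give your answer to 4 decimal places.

0.4752

48 of the 101 workers have income below ₹85,109.
H = 48/101 = 0.4752.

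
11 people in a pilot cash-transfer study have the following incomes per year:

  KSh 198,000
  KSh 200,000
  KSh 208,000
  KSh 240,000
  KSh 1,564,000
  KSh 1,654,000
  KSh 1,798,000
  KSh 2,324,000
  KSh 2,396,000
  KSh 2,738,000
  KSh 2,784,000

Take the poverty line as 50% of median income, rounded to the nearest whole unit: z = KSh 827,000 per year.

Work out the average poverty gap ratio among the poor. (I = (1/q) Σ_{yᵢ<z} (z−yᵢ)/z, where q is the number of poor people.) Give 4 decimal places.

0.7443

Below z: KSh 198,000, KSh 200,000, KSh 208,000, KSh 240,000 (q = 4 of N = 11).
Relative gaps: 0.7606, 0.7582, 0.7485, 0.7098; sum = 2.977025.
I averages over the q = 4 poor units only: 2.977025 / 4 = 0.7443.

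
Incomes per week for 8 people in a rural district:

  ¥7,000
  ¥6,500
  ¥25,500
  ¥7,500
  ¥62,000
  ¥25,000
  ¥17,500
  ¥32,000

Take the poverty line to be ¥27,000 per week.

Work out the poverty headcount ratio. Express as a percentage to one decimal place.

6 of the 8 people have income below ¥27,000.
H = 6/8 = 75.0%.

75.0%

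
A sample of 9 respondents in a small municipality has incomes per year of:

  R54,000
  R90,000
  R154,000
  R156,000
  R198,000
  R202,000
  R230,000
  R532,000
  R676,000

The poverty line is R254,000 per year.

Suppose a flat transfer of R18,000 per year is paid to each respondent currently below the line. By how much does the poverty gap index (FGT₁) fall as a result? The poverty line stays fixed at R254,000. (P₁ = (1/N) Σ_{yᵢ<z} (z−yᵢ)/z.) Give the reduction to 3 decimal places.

Before: below the line — R54,000, R90,000, R154,000, R156,000, R198,000, R202,000, R230,000; poverty gap index (FGT₁) = 0.30359.
After the R18,000 transfer: below the line — R72,000, R108,000, R172,000, R174,000, R216,000, R220,000, R248,000; poverty gap index (FGT₁) = 0.24847.
Reduction = 0.30359 − 0.24847 = 0.055.

0.055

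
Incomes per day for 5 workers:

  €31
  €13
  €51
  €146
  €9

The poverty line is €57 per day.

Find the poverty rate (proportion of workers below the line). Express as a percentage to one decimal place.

4 of the 5 workers have income below €57.
H = 4/5 = 80.0%.

80.0%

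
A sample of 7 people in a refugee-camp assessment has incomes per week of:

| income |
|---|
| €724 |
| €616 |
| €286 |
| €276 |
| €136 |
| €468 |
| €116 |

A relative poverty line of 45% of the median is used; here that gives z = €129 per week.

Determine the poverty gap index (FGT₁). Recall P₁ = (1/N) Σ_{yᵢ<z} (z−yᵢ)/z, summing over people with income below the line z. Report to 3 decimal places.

0.014

Poor units: €116 (q = 1 of N = 7).
Shortfall ratios: (129−116)/129 = 0.1008.
Σ = 0.100775. Dividing by the full population N = 7 gives P₁ = 0.014.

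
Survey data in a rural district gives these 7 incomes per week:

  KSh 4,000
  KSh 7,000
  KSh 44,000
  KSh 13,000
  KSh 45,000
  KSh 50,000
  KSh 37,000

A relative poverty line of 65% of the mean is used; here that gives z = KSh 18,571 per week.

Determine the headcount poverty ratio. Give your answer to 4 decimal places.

0.4286

3 of the 7 families have income below KSh 18,571.
H = 3/7 = 0.4286.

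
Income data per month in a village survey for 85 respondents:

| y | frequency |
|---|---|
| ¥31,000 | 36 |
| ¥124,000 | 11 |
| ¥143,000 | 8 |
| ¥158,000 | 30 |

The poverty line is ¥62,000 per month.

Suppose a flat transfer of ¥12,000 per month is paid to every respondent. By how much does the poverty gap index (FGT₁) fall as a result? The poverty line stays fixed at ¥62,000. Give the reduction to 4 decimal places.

0.0820

Before: below the line — 36×¥31,000; poverty gap index (FGT₁) = 0.211765.
After the ¥12,000 transfer: below the line — 36×¥43,000; poverty gap index (FGT₁) = 0.129791.
Reduction = 0.211765 − 0.129791 = 0.0820.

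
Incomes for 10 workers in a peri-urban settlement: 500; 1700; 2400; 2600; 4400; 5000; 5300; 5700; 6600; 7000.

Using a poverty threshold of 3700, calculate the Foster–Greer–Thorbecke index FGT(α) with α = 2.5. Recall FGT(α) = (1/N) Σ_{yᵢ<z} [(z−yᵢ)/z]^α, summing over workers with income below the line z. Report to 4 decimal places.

0.1032

Below z: 500, 1700, 2400, 2600 (q = 4 of N = 10).
Normalized shortfalls: (3700−500)/3700 = 0.8649; (3700−1700)/3700 = 0.5405; (3700−2400)/3700 = 0.3514; (3700−2600)/3700 = 0.2973.
Raised to α = 2.5: 0.69562; 0.21482; 0.07317; 0.04819.
Sum = 1.031802; FGT(2.5) = 1.031802 / 10 = 0.1032.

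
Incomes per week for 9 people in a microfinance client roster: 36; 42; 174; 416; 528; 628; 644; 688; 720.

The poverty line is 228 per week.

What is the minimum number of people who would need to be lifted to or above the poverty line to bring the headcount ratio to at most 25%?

1

Currently q = 3 of N = 9 are below the line (H = 0.333).
A headcount ratio of at most 25% allows at most ⌊0.25 × 9⌋ = 2 poor people.
So at least 3 − 2 = 1 must be lifted.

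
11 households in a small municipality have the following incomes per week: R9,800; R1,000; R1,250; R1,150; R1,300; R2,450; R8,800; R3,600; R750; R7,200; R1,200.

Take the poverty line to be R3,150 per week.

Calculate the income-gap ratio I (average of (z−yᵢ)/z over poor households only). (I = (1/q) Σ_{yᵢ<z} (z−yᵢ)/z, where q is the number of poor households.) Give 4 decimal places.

0.5873

Below z: R750, R1,000, R1,150, R1,200, R1,250, R1,300, R2,450 (q = 7 of N = 11).
Shortfall ratios (z−y)/z: 0.7619, 0.6825, 0.6349, 0.6190, 0.6032, 0.5873, 0.2222; sum = 4.111111.
The income-gap ratio divides by q (the poor only): 4.111111 / 7 = 0.5873.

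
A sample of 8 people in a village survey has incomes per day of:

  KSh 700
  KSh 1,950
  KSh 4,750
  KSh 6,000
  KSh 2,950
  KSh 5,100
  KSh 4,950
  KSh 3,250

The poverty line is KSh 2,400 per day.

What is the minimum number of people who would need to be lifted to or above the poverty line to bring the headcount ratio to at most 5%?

2 of the 8 people are poor, so H = 2/8 = 0.250.
A headcount ratio of at most 5% allows at most ⌊0.05 × 8⌋ = 0 poor people.
So at least 2 − 0 = 2 must be lifted.

2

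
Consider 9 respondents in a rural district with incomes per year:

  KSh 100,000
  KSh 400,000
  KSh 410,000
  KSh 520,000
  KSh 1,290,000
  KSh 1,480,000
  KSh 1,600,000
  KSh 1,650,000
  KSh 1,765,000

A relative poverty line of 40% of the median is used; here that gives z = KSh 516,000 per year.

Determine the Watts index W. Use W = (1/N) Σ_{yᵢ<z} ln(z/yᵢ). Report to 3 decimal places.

0.236

Below the line: KSh 100,000, KSh 400,000, KSh 410,000 (q = 3 of N = 9).
Log gaps: ln(516000/100000) = 1.6409; ln(516000/400000) = 0.2546; ln(516000/410000) = 0.2299.
W = 2.125528 / 9 = 0.236.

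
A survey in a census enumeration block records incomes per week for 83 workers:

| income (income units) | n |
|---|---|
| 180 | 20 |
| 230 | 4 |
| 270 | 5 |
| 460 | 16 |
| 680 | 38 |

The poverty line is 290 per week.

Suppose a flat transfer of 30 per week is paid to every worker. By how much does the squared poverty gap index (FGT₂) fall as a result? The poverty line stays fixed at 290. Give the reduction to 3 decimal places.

0.018

Before: below the line — 20×180, 4×230, 5×270; squared poverty gap index (FGT₂) = 0.03702.
After the 30 transfer: below the line — 20×210, 4×260; squared poverty gap index (FGT₂) = 0.01885.
Reduction = 0.03702 − 0.01885 = 0.018.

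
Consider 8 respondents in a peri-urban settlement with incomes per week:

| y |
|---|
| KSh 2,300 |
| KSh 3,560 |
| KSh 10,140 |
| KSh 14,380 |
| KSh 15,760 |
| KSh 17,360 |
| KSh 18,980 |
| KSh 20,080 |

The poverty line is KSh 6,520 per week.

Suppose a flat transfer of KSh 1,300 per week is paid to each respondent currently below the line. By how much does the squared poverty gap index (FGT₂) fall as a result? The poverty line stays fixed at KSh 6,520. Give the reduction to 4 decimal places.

0.0450

Before: below the line — KSh 2,300, KSh 3,560; squared poverty gap index (FGT₂) = 0.078128.
After the KSh 1,300 transfer: below the line — KSh 3,600, KSh 4,860; squared poverty gap index (FGT₂) = 0.033174.
Reduction = 0.078128 − 0.033174 = 0.0450.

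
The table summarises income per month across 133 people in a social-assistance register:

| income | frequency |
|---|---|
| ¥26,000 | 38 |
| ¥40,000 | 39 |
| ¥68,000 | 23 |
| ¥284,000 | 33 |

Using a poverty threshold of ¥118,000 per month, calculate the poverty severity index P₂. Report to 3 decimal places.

0.333

Incomes under z: 38×¥26,000, 39×¥40,000, 23×¥68,000 (q = 100 of N = 133).
Gap ratios (z−y)/z: (118000−26000)/118000 = 0.7797 (×38); (118000−40000)/118000 = 0.6610 (×39); (118000−68000)/118000 = 0.4237 (×23).
Squared: 0.6079 (×38); 0.4369 (×39); 0.1795 (×23).
Sum = 44.269463; P₂ = 44.269463 / 133 = 0.333.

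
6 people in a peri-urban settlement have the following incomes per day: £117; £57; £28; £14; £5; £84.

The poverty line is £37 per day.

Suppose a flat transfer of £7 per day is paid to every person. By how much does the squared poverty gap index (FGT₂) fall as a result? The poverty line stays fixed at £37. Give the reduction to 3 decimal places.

0.091

Before: below the line — £5, £14, £28; squared poverty gap index (FGT₂) = 0.19893.
After the £7 transfer: below the line — £12, £21, £35; squared poverty gap index (FGT₂) = 0.10774.
Reduction = 0.19893 − 0.10774 = 0.091.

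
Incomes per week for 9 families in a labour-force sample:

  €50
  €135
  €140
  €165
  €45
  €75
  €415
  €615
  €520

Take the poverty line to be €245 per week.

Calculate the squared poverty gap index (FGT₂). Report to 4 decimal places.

Below z: €45, €50, €75, €135, €140, €165 (q = 6 of N = 9).
Relative gaps: (245−45)/245 = 0.8163; (245−50)/245 = 0.7959; (245−75)/245 = 0.6939; (245−135)/245 = 0.4490; (245−140)/245 = 0.4286; (245−165)/245 = 0.3265.
Squared: 0.6664; 0.6335; 0.4815; 0.2016; 0.1837; 0.1066.
Sum = 2.273219; P₂ = 2.273219 / 9 = 0.2526.

0.2526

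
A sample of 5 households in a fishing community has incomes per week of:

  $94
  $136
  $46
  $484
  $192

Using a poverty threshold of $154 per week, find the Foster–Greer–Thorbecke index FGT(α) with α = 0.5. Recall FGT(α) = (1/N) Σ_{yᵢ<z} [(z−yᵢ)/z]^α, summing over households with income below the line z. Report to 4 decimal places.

Poor units: $46, $94, $136 (q = 3 of N = 5).
Relative gaps: (154−46)/154 = 0.7013; (154−94)/154 = 0.3896; (154−136)/154 = 0.1169.
Raised to α = 0.5: 0.83744; 0.62419; 0.34188.
Sum = 1.803505; FGT(0.5) = 1.803505 / 5 = 0.3607.

0.3607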